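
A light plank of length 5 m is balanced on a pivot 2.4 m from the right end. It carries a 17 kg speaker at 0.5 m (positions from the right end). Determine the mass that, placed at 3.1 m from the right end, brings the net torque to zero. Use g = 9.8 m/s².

m ≈ 46.1 kg

Sum moments about the pivot (at 2.4 m from the right end) (the support reaction has zero arm there).
Speaker: 17 × 9.8 = 166.6 N down at 0.5 m → arm 1.9 m, τ = 166.6 × 1.9 = 316.5 N·m clockwise.
Net moment of known loads = 316.5 N·m clockwise.
An unknown mass m at 3.1 m has arm 0.7 m; its moment is m·g·0.7 counterclockwise.
Στ = 0 ⇒ m × 9.8 × 0.7 = 316.5 ⇒ m = 316.5 / (9.8 × 0.7) = 46.1 kg.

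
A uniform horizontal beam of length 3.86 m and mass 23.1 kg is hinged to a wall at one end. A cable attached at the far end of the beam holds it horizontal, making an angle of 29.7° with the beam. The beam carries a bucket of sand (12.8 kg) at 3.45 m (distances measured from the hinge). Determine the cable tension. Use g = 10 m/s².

Choose the hinge as the axis so the unknown hinge reaction has zero arm there.
Beam weight: 23.1 × 10 = 231 N down at 1.93 m → arm 1.93 m, τ = 231 × 1.93 = 445.8 N·m clockwise.
Bucket of sand: 12.8 × 10 = 128 N down at 3.45 m → arm 3.45 m, τ = 128 × 3.45 = 441.6 N·m clockwise.
Total clockwise load moment = 887.4 N·m.
The cable tension T acts at 3.86 m; only its component perpendicular to the beam, T sinθ, produces torque. sin 29.7° = 0.4955.
Setting net torque to zero: T × 3.86 × 0.4955 = 887.4 → T = 887.4 / 1.913 = 464 N.

T ≈ 464 N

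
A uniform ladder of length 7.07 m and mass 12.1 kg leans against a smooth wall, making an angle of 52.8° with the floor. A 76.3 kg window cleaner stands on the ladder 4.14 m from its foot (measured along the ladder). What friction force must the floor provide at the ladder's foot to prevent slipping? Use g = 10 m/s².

Taking torques about the foot of the ladder:
Ladder weight 12.1×10 = 121 N acts at 3.535 m along the ladder; its horizontal arm is 3.535·cos52.8° = 2.137 m → τ = 258.6 N·m clockwise.
Window cleaner: 76.3×10 = 763 N at 4.14 m → arm 2.503 m → τ = 1910 N·m clockwise.
Wall normal N acts horizontally at the top; its moment arm is the height L sinθ = 7.07·sin52.8° = 5.631 m, counterclockwise.
Στ = 0 ⇒ N × 5.631 = 2169 ⇒ N = 385 N.
ΣFx = 0: friction at the foot balances the wall's push, so f = N_wall = 385 N.

f ≈ 385 N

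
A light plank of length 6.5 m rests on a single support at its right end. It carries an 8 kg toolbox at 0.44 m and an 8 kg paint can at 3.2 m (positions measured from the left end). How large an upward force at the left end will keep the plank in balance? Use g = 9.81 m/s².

Taking torques about the right end:
Toolbox: 8 × 9.81 = 78.48 N down at 0.44 m → arm 6.06 m, τ = 78.48 × 6.06 = 475.6 N·m counterclockwise.
Paint can: 8 × 9.81 = 78.48 N down at 3.2 m → arm 3.3 m, τ = 78.48 × 3.3 = 259 N·m counterclockwise.
Net moment of the loads = 734.6 N·m counterclockwise.
The upward force F acts at the left end, arm 6.5 m, giving F × 6.5 clockwise.
Setting net torque to zero: F × 6.5 = 734.6 → F = 734.6 / 6.5 = 113 N.

F ≈ 113 N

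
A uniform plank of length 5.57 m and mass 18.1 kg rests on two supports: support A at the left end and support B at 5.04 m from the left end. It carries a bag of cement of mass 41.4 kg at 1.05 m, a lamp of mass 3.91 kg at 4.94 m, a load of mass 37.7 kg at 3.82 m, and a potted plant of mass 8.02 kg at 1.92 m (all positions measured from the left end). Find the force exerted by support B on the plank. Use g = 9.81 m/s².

Choose support A as the axis so its reaction then has zero moment arm.
Beam weight: 18.1 × 9.81 = 177.6 N down at 2.785 m → arm 2.785 m, τ = 177.6 × 2.785 = 494.6 N·m clockwise.
Bag of cement: 41.4 × 9.81 = 406.1 N down at 1.05 m → arm 1.05 m, τ = 406.1 × 1.05 = 426.4 N·m clockwise.
Lamp: 3.91 × 9.81 = 38.36 N down at 4.94 m → arm 4.94 m, τ = 38.36 × 4.94 = 189.5 N·m clockwise.
Load: 37.7 × 9.81 = 369.8 N down at 3.82 m → arm 3.82 m, τ = 369.8 × 3.82 = 1413 N·m clockwise.
Potted plant: 8.02 × 9.81 = 78.68 N down at 1.92 m → arm 1.92 m, τ = 78.68 × 1.92 = 151.1 N·m clockwise.
Net load moment about support A = 2675 N·m clockwise.
Reaction R at support B is upward at 5.04 m, arm 5.04 m → moment R × 5.04 counterclockwise.
For rotational equilibrium, R × 5.04 = 2675, so R = 531 N.

R_B ≈ 531 N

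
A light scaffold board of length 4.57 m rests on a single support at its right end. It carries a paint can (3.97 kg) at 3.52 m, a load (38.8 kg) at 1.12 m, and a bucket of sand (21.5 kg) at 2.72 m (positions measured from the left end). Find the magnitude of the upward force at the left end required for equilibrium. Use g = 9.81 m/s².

F ≈ 382 N

Choose the right end as the axis so the unknown pivot reaction has zero arm there.
Paint can: 3.97 × 9.81 = 38.95 N down at 3.52 m → arm 1.05 m, τ = 38.95 × 1.05 = 40.9 N·m counterclockwise.
Load: 38.8 × 9.81 = 380.6 N down at 1.12 m → arm 3.45 m, τ = 380.6 × 3.45 = 1313 N·m counterclockwise.
Bucket of sand: 21.5 × 9.81 = 210.9 N down at 2.72 m → arm 1.85 m, τ = 210.9 × 1.85 = 390.2 N·m counterclockwise.
Net moment of the loads = 1744 N·m counterclockwise.
The upward force F acts at the left end, arm 4.57 m, giving F × 4.57 clockwise.
Στ = 0 ⇒ F × 4.57 = 1744 ⇒ F = 1744 / 4.57 = 382 N.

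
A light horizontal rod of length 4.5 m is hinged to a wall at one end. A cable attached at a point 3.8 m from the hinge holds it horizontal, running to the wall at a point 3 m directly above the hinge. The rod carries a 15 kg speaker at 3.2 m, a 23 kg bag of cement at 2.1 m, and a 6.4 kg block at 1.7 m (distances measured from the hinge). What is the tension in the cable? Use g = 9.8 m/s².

T ≈ 446 N

Choose the hinge as the axis so the unknown hinge reaction has zero arm there.
Speaker: 15 × 9.8 = 147 N down at 3.2 m → arm 3.2 m, τ = 147 × 3.2 = 470.4 N·m clockwise.
Bag of cement: 23 × 9.8 = 225.4 N down at 2.1 m → arm 2.1 m, τ = 225.4 × 2.1 = 473.3 N·m clockwise.
Block: 6.4 × 9.8 = 62.72 N down at 1.7 m → arm 1.7 m, τ = 62.72 × 1.7 = 106.6 N·m clockwise.
Total clockwise load moment = 1050 N·m.
The cable tension T acts at 3.8 m; only its component perpendicular to the rod, T sinθ, produces torque. sinθ = h/√(h²+d²) = 3/√(3²+3.8²) = 0.6196.
For rotational equilibrium, T × 3.8 × 0.6196 = 1050, so T = 1050 / 2.354 = 446 N.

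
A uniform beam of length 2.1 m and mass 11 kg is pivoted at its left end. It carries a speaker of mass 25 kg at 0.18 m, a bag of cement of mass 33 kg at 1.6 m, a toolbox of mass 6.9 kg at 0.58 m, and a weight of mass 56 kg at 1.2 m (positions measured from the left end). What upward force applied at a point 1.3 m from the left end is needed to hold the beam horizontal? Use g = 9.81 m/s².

F ≈ 1060 N

Choose the left end as the axis so the unknown pivot reaction has zero arm there.
Beam weight: 11 × 9.81 = 107.9 N down at 1.05 m → arm 1.05 m, τ = 107.9 × 1.05 = 113.3 N·m clockwise.
Speaker: 25 × 9.81 = 245.2 N down at 0.18 m → arm 0.18 m, τ = 245.2 × 0.18 = 44.14 N·m clockwise.
Bag of cement: 33 × 9.81 = 323.7 N down at 1.6 m → arm 1.6 m, τ = 323.7 × 1.6 = 517.9 N·m clockwise.
Toolbox: 6.9 × 9.81 = 67.69 N down at 0.58 m → arm 0.58 m, τ = 67.69 × 0.58 = 39.26 N·m clockwise.
Weight: 56 × 9.81 = 549.4 N down at 1.2 m → arm 1.2 m, τ = 549.4 × 1.2 = 659.3 N·m clockwise.
Net moment of the loads = 1374 N·m clockwise.
The upward force F acts at a point 1.3 m from the left end, arm 1.3 m, giving F × 1.3 counterclockwise.
Στ = 0 ⇒ F × 1.3 = 1374 ⇒ F = 1374 / 1.3 = 1060 N.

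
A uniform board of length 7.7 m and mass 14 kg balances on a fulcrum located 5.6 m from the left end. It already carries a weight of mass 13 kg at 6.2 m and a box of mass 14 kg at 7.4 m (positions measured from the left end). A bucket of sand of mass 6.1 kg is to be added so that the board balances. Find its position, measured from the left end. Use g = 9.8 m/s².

x ≈ 4.21 m from the left end

Sum moments about the fulcrum (at 5.6 m from the left end) (the support reaction has zero arm there).
Beam weight: 14 × 9.8 = 137.2 N down at 3.85 m → arm 1.75 m, τ = 137.2 × 1.75 = 240.1 N·m counterclockwise.
Weight: 13 × 9.8 = 127.4 N down at 6.2 m → arm 0.6 m, τ = 127.4 × 0.6 = 76.44 N·m clockwise.
Box: 14 × 9.8 = 137.2 N down at 7.4 m → arm 1.8 m, τ = 137.2 × 1.8 = 247 N·m clockwise.
Net moment of existing loads = 83.34 N·m clockwise.
The bucket of sand weighs 6.1 × 9.8 = 59.78 N and must supply an equal counterclockwise moment, so its lever arm about the fulcrum is 83.34 / 59.78 = 1.39 m.
That puts it at 5.6 − 1.39 = 4.21 m from the left end.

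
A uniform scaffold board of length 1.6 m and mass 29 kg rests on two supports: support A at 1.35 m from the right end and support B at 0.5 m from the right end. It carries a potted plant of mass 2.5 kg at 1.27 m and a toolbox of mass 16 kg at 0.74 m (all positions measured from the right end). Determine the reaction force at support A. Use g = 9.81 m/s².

R_A ≈ 167 N

About support B:
Beam weight: 29 × 9.81 = 284.5 N down at 0.8 m → arm 0.3 m, τ = 284.5 × 0.3 = 85.35 N·m counterclockwise.
Potted plant: 2.5 × 9.81 = 24.53 N down at 1.27 m → arm 0.77 m, τ = 24.53 × 0.77 = 18.89 N·m counterclockwise.
Toolbox: 16 × 9.81 = 157 N down at 0.74 m → arm 0.24 m, τ = 157 × 0.24 = 37.68 N·m counterclockwise.
Net load moment about support B = 141.9 N·m counterclockwise.
Reaction R at support A is upward at 1.35 m, arm 0.85 m → moment R × 0.85 clockwise.
For rotational equilibrium, R × 0.85 = 141.9, so R = 167 N.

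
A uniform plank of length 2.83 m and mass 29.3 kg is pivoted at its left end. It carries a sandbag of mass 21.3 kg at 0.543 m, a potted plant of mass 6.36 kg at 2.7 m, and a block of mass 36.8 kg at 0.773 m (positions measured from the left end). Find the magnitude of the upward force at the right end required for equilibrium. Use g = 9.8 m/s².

F ≈ 342 N

Sum moments about the left end (the unknown pivot reaction has zero arm there).
Beam weight: 29.3 × 9.8 = 287.1 N down at 1.415 m → arm 1.415 m, τ = 287.1 × 1.415 = 406.2 N·m clockwise.
Sandbag: 21.3 × 9.8 = 208.7 N down at 0.543 m → arm 0.543 m, τ = 208.7 × 0.543 = 113.3 N·m clockwise.
Potted plant: 6.36 × 9.8 = 62.33 N down at 2.7 m → arm 2.7 m, τ = 62.33 × 2.7 = 168.3 N·m clockwise.
Block: 36.8 × 9.8 = 360.6 N down at 0.773 m → arm 0.773 m, τ = 360.6 × 0.773 = 278.7 N·m clockwise.
Net moment of the loads = 966.5 N·m clockwise.
The upward force F acts at the right end, arm 2.83 m, giving F × 2.83 counterclockwise.
Setting net torque to zero: F × 2.83 = 966.5 → F = 966.5 / 2.83 = 342 N.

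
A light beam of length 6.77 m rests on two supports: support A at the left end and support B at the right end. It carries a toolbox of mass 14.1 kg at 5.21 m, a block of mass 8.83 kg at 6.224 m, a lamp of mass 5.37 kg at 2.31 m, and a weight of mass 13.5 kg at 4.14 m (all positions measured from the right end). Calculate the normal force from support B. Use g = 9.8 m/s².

R_B ≈ 125 N

About support A:
Toolbox: 14.1 × 9.8 = 138.2 N down at 5.21 m → arm 1.56 m, τ = 138.2 × 1.56 = 215.6 N·m clockwise.
Block: 8.83 × 9.8 = 86.53 N down at 6.224 m → arm 0.546 m, τ = 86.53 × 0.546 = 47.25 N·m clockwise.
Lamp: 5.37 × 9.8 = 52.63 N down at 2.31 m → arm 4.46 m, τ = 52.63 × 4.46 = 234.7 N·m clockwise.
Weight: 13.5 × 9.8 = 132.3 N down at 4.14 m → arm 2.63 m, τ = 132.3 × 2.63 = 347.9 N·m clockwise.
Net load moment about support A = 845.5 N·m clockwise.
Reaction R at support B is upward at 0 m, arm 6.77 m → moment R × 6.77 counterclockwise.
Setting net torque to zero: R × 6.77 = 845.5 → R = 125 N.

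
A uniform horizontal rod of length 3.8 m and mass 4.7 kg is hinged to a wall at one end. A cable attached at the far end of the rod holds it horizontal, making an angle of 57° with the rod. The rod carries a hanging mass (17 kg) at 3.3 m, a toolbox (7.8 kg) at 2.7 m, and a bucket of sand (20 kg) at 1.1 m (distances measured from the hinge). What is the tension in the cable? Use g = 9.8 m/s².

T ≈ 332 N

About the hinge:
Beam weight: 4.7 × 9.8 = 46.06 N down at 1.9 m → arm 1.9 m, τ = 46.06 × 1.9 = 87.51 N·m clockwise.
Hanging mass: 17 × 9.8 = 166.6 N down at 3.3 m → arm 3.3 m, τ = 166.6 × 3.3 = 549.8 N·m clockwise.
Toolbox: 7.8 × 9.8 = 76.44 N down at 2.7 m → arm 2.7 m, τ = 76.44 × 2.7 = 206.4 N·m clockwise.
Bucket of sand: 20 × 9.8 = 196 N down at 1.1 m → arm 1.1 m, τ = 196 × 1.1 = 215.6 N·m clockwise.
Total clockwise load moment = 1059 N·m.
The cable tension T acts at 3.8 m; only its component perpendicular to the rod, T sinθ, produces torque. sin 57° = 0.8387.
Στ = 0 ⇒ T × 3.8 × 0.8387 = 1059 ⇒ T = 1059 / 3.187 = 332 N.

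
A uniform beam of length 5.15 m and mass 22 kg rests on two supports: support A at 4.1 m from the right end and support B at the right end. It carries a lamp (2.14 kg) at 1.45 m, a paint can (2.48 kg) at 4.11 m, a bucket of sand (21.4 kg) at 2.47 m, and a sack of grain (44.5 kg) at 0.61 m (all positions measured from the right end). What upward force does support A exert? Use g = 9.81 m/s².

R_A ≈ 359 N

About support B:
Beam weight: 22 × 9.81 = 215.8 N down at 2.575 m → arm 2.575 m, τ = 215.8 × 2.575 = 555.7 N·m counterclockwise.
Lamp: 2.14 × 9.81 = 20.99 N down at 1.45 m → arm 1.45 m, τ = 20.99 × 1.45 = 30.44 N·m counterclockwise.
Paint can: 2.48 × 9.81 = 24.33 N down at 4.11 m → arm 4.11 m, τ = 24.33 × 4.11 = 100 N·m counterclockwise.
Bucket of sand: 21.4 × 9.81 = 209.9 N down at 2.47 m → arm 2.47 m, τ = 209.9 × 2.47 = 518.5 N·m counterclockwise.
Sack of grain: 44.5 × 9.81 = 436.5 N down at 0.61 m → arm 0.61 m, τ = 436.5 × 0.61 = 266.3 N·m counterclockwise.
Net load moment about support B = 1471 N·m counterclockwise.
Reaction R at support A is upward at 4.1 m, arm 4.1 m → moment R × 4.1 clockwise.
Balancing moments: R × 4.1 = 1471, giving R = 359 N.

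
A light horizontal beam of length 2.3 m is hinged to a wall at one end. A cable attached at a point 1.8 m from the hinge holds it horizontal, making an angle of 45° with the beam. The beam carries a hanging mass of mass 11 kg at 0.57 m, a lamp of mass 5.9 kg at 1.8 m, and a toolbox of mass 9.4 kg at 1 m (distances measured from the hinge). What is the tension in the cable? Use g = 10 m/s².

Choose the hinge as the axis so the unknown hinge reaction has zero arm there.
Hanging mass: 11 × 10 = 110 N down at 0.57 m → arm 0.57 m, τ = 110 × 0.57 = 62.7 N·m clockwise.
Lamp: 5.9 × 10 = 59 N down at 1.8 m → arm 1.8 m, τ = 59 × 1.8 = 106.2 N·m clockwise.
Toolbox: 9.4 × 10 = 94 N down at 1 m → arm 1 m, τ = 94 × 1 = 94 N·m clockwise.
Total clockwise load moment = 262.9 N·m.
The cable tension T acts at 1.8 m; only its component perpendicular to the beam, T sinθ, produces torque. sin 45° = 0.7071.
Setting net torque to zero: T × 1.8 × 0.7071 = 262.9 → T = 262.9 / 1.273 = 207 N.

T ≈ 207 N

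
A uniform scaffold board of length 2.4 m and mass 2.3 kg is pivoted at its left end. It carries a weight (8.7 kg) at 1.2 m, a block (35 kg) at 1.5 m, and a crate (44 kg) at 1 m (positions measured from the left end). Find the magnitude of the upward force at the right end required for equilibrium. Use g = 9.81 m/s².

Take moments about the left end.
Beam weight: 2.3 × 9.81 = 22.56 N down at 1.2 m → arm 1.2 m, τ = 22.56 × 1.2 = 27.07 N·m clockwise.
Weight: 8.7 × 9.81 = 85.35 N down at 1.2 m → arm 1.2 m, τ = 85.35 × 1.2 = 102.4 N·m clockwise.
Block: 35 × 9.81 = 343.4 N down at 1.5 m → arm 1.5 m, τ = 343.4 × 1.5 = 515.1 N·m clockwise.
Crate: 44 × 9.81 = 431.6 N down at 1 m → arm 1 m, τ = 431.6 × 1 = 431.6 N·m clockwise.
Net moment of the loads = 1076 N·m clockwise.
The upward force F acts at the right end, arm 2.4 m, giving F × 2.4 counterclockwise.
Setting net torque to zero: F × 2.4 = 1076 → F = 1076 / 2.4 = 448 N.

F ≈ 448 N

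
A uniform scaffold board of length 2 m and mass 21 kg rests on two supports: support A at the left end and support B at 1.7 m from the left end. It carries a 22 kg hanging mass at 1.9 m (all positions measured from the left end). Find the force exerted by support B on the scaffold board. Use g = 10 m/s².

Taking torques about support A:
Beam weight: 21 × 10 = 210 N down at 1 m → arm 1 m, τ = 210 × 1 = 210 N·m clockwise.
Hanging mass: 22 × 10 = 220 N down at 1.9 m → arm 1.9 m, τ = 220 × 1.9 = 418 N·m clockwise.
Net load moment about support A = 628 N·m clockwise.
Reaction R at support B is upward at 1.7 m, arm 1.7 m → moment R × 1.7 counterclockwise.
Setting net torque to zero: R × 1.7 = 628 → R = 369 N.

R_B ≈ 369 N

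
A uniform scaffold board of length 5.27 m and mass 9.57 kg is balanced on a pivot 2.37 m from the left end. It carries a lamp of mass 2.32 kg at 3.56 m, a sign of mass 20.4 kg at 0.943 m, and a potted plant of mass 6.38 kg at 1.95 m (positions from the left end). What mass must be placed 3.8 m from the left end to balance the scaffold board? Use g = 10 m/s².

Take moments about the pivot (at 2.37 m from the left end).
Beam weight: 9.57 × 10 = 95.7 N down at 2.635 m → arm 0.265 m, τ = 95.7 × 0.265 = 25.36 N·m clockwise.
Lamp: 2.32 × 10 = 23.2 N down at 3.56 m → arm 1.19 m, τ = 23.2 × 1.19 = 27.61 N·m clockwise.
Sign: 20.4 × 10 = 204 N down at 0.943 m → arm 1.427 m, τ = 204 × 1.427 = 291.1 N·m counterclockwise.
Potted plant: 6.38 × 10 = 63.8 N down at 1.95 m → arm 0.42 m, τ = 63.8 × 0.42 = 26.8 N·m counterclockwise.
Net moment of known loads = 264.9 N·m counterclockwise.
An unknown mass m at 3.8 m has arm 1.43 m; its moment is m·g·1.43 clockwise.
Balancing moments: m × 10 × 1.43 = 264.9, giving m = 264.9 / (10 × 1.43) = 18.5 kg.

m ≈ 18.5 kg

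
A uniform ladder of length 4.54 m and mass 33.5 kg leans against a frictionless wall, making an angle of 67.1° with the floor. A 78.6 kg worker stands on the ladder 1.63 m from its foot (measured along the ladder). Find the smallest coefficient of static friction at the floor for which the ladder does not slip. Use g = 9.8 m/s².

About the foot of the ladder:
Ladder weight 33.5×9.8 = 328.3 N acts at 2.27 m along the ladder; its horizontal arm is 2.27·cos67.1° = 0.8833 m → τ = 290 N·m clockwise.
Worker: 78.6×9.8 = 770.3 N at 1.63 m → arm 0.6343 m → τ = 488.6 N·m clockwise.
Wall normal N acts horizontally at the top; its moment arm is the height L sinθ = 4.54·sin67.1° = 4.182 m, counterclockwise.
For rotational equilibrium, N × 4.182 = 778.6, so N = 186.2 N.
ΣFx = 0 ⇒ f = N_wall = 186.2 N. ΣFy = 0 ⇒ N_floor = 1099 N.
μ_min = f / N_floor = 186.2 / 1099 = 0.169.

μ_min ≈ 0.169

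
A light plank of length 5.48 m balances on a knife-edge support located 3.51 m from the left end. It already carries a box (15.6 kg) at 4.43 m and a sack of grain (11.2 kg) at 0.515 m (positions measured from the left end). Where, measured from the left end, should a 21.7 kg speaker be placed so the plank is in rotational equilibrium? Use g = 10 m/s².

Choose the knife-edge support (at 3.51 m from the left end) as the axis so the support reaction has zero arm there.
Box: 15.6 × 10 = 156 N down at 4.43 m → arm 0.92 m, τ = 156 × 0.92 = 143.5 N·m clockwise.
Sack of grain: 11.2 × 10 = 112 N down at 0.515 m → arm 2.995 m, τ = 112 × 2.995 = 335.4 N·m counterclockwise.
Net moment of existing loads = 191.9 N·m counterclockwise.
The speaker weighs 21.7 × 10 = 217 N and must supply an equal clockwise moment, so its lever arm about the knife-edge support is 191.9 / 217 = 0.884 m.
That puts it at 3.51 + 0.884 = 4.39 m from the left end.

x ≈ 4.39 m from the left end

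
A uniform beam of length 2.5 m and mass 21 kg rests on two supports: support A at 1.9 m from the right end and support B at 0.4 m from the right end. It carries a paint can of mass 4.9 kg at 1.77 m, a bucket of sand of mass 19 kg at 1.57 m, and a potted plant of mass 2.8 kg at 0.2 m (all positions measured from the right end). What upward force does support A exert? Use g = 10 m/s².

Choose support B as the axis so its reaction then has zero moment arm.
Beam weight: 21 × 10 = 210 N down at 1.25 m → arm 0.85 m, τ = 210 × 0.85 = 178.5 N·m counterclockwise.
Paint can: 4.9 × 10 = 49 N down at 1.77 m → arm 1.37 m, τ = 49 × 1.37 = 67.13 N·m counterclockwise.
Bucket of sand: 19 × 10 = 190 N down at 1.57 m → arm 1.17 m, τ = 190 × 1.17 = 222.3 N·m counterclockwise.
Potted plant: 2.8 × 10 = 28 N down at 0.2 m → arm 0.2 m, τ = 28 × 0.2 = 5.6 N·m clockwise.
Net load moment about support B = 462.3 N·m counterclockwise.
Reaction R at support A is upward at 1.9 m, arm 1.5 m → moment R × 1.5 clockwise.
For rotational equilibrium, R × 1.5 = 462.3, so R = 308 N.

R_A ≈ 308 N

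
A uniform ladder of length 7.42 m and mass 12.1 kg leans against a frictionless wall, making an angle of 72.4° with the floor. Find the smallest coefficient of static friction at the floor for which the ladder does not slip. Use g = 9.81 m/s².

Take moments about the foot of the ladder.
Ladder weight 12.1×9.81 = 118.7 N acts at 3.71 m along the ladder; its horizontal arm is 3.71·cos72.4° = 1.122 m → τ = 133.2 N·m clockwise.
Wall normal N acts horizontally at the top; its moment arm is the height L sinθ = 7.42·sin72.4° = 7.073 m, counterclockwise.
Στ = 0 ⇒ N × 7.073 = 133.2 ⇒ N = 18.83 N.
ΣFx = 0 ⇒ f = N_wall = 18.83 N. ΣFy = 0 ⇒ N_floor = 118.7 N.
μ_min = f / N_floor = 18.83 / 118.7 = 0.159.

μ_min ≈ 0.159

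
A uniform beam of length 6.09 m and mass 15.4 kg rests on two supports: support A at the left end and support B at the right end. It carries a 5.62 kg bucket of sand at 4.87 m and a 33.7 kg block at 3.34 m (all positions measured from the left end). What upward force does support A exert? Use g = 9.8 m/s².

Sum moments about support B (its reaction then has zero moment arm).
Beam weight: 15.4 × 9.8 = 150.9 N down at 3.045 m → arm 3.045 m, τ = 150.9 × 3.045 = 459.5 N·m counterclockwise.
Bucket of sand: 5.62 × 9.8 = 55.08 N down at 4.87 m → arm 1.22 m, τ = 55.08 × 1.22 = 67.2 N·m counterclockwise.
Block: 33.7 × 9.8 = 330.3 N down at 3.34 m → arm 2.75 m, τ = 330.3 × 2.75 = 908.3 N·m counterclockwise.
Net load moment about support B = 1435 N·m counterclockwise.
Reaction R at support A is upward at 0 m, arm 6.09 m → moment R × 6.09 clockwise.
Στ = 0 ⇒ R × 6.09 = 1435 ⇒ R = 236 N.

R_A ≈ 236 N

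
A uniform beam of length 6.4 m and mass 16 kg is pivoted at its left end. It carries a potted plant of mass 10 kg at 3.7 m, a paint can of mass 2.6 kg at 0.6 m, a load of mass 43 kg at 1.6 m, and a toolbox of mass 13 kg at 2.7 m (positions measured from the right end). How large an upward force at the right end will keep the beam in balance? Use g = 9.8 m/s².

F ≈ 533 N

Sum moments about the left end (the unknown pivot reaction has zero arm there).
Beam weight: 16 × 9.8 = 156.8 N down at 3.2 m → arm 3.2 m, τ = 156.8 × 3.2 = 501.8 N·m clockwise.
Potted plant: 10 × 9.8 = 98 N down at 3.7 m → arm 2.7 m, τ = 98 × 2.7 = 264.6 N·m clockwise.
Paint can: 2.6 × 9.8 = 25.48 N down at 0.6 m → arm 5.8 m, τ = 25.48 × 5.8 = 147.8 N·m clockwise.
Load: 43 × 9.8 = 421.4 N down at 1.6 m → arm 4.8 m, τ = 421.4 × 4.8 = 2023 N·m clockwise.
Toolbox: 13 × 9.8 = 127.4 N down at 2.7 m → arm 3.7 m, τ = 127.4 × 3.7 = 471.4 N·m clockwise.
Net moment of the loads = 3409 N·m clockwise.
The upward force F acts at the right end, arm 6.4 m, giving F × 6.4 counterclockwise.
Στ = 0 ⇒ F × 6.4 = 3409 ⇒ F = 3409 / 6.4 = 533 N.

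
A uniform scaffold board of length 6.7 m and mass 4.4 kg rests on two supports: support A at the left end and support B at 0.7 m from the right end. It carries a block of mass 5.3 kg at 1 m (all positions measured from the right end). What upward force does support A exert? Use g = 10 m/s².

R_A ≈ 22.1 N

Taking torques about support B:
Beam weight: 4.4 × 10 = 44 N down at 3.35 m → arm 2.65 m, τ = 44 × 2.65 = 116.6 N·m counterclockwise.
Block: 5.3 × 10 = 53 N down at 1 m → arm 0.3 m, τ = 53 × 0.3 = 15.9 N·m counterclockwise.
Net load moment about support B = 132.5 N·m counterclockwise.
Reaction R at support A is upward at 6.7 m, arm 6 m → moment R × 6 clockwise.
For rotational equilibrium, R × 6 = 132.5, so R = 22.1 N.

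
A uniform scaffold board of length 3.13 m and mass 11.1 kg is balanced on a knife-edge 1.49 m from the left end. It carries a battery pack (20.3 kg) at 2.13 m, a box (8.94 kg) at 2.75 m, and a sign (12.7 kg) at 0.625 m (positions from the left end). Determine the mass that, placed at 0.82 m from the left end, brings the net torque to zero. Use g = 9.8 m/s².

Sum moments about the knife-edge (at 1.49 m from the left end) (the support reaction has zero arm there).
Beam weight: 11.1 × 9.8 = 108.8 N down at 1.565 m → arm 0.075 m, τ = 108.8 × 0.075 = 8.16 N·m clockwise.
Battery pack: 20.3 × 9.8 = 198.9 N down at 2.13 m → arm 0.64 m, τ = 198.9 × 0.64 = 127.3 N·m clockwise.
Box: 8.94 × 9.8 = 87.61 N down at 2.75 m → arm 1.26 m, τ = 87.61 × 1.26 = 110.4 N·m clockwise.
Sign: 12.7 × 9.8 = 124.5 N down at 0.625 m → arm 0.865 m, τ = 124.5 × 0.865 = 107.7 N·m counterclockwise.
Net moment of known loads = 138.2 N·m clockwise.
An unknown mass m at 0.82 m has arm 0.67 m; its moment is m·g·0.67 counterclockwise.
Setting net torque to zero: m × 9.8 × 0.67 = 138.2 → m = 138.2 / (9.8 × 0.67) = 21 kg.

m ≈ 21 kg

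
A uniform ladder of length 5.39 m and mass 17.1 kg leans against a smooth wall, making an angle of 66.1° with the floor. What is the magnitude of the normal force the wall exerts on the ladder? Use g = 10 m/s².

Taking torques about the foot of the ladder:
Ladder weight 17.1×10 = 171 N acts at 2.695 m along the ladder; its horizontal arm is 2.695·cos66.1° = 1.092 m → τ = 186.7 N·m clockwise.
Wall normal N acts horizontally at the top; its moment arm is the height L sinθ = 5.39·sin66.1° = 4.928 m, counterclockwise.
Balancing moments: N × 4.928 = 186.7, giving N = 37.9 N.

N_wall ≈ 37.9 N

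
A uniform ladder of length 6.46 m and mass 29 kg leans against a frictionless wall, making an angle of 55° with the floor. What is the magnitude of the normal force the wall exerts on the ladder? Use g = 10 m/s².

N_wall ≈ 102 N

Choose the foot of the ladder as the axis so the floor normal and friction both act there and drop out.
Ladder weight 29×10 = 290 N acts at 3.23 m along the ladder; its horizontal arm is 3.23·cos55° = 1.853 m → τ = 537.4 N·m clockwise.
Wall normal N acts horizontally at the top; its moment arm is the height L sinθ = 6.46·sin55° = 5.292 m, counterclockwise.
Balancing moments: N × 5.292 = 537.4, giving N = 102 N.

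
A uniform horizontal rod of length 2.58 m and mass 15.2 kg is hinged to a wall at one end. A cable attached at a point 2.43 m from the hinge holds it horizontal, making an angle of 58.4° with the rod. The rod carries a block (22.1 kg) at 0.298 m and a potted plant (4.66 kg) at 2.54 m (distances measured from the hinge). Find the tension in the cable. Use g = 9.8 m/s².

Take moments about the hinge.
Beam weight: 15.2 × 9.8 = 149 N down at 1.29 m → arm 1.29 m, τ = 149 × 1.29 = 192.2 N·m clockwise.
Block: 22.1 × 9.8 = 216.6 N down at 0.298 m → arm 0.298 m, τ = 216.6 × 0.298 = 64.55 N·m clockwise.
Potted plant: 4.66 × 9.8 = 45.67 N down at 2.54 m → arm 2.54 m, τ = 45.67 × 2.54 = 116 N·m clockwise.
Total clockwise load moment = 372.8 N·m.
The cable tension T acts at 2.43 m; only its component perpendicular to the rod, T sinθ, produces torque. sin 58.4° = 0.8517.
For rotational equilibrium, T × 2.43 × 0.8517 = 372.8, so T = 372.8 / 2.07 = 180 N.

T ≈ 180 N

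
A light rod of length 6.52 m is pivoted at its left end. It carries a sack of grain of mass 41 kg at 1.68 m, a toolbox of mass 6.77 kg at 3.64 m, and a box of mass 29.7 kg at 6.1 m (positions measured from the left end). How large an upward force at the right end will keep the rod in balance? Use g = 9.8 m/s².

F ≈ 413 N

Take moments about the left end.
Sack of grain: 41 × 9.8 = 401.8 N down at 1.68 m → arm 1.68 m, τ = 401.8 × 1.68 = 675 N·m clockwise.
Toolbox: 6.77 × 9.8 = 66.35 N down at 3.64 m → arm 3.64 m, τ = 66.35 × 3.64 = 241.5 N·m clockwise.
Box: 29.7 × 9.8 = 291.1 N down at 6.1 m → arm 6.1 m, τ = 291.1 × 6.1 = 1776 N·m clockwise.
Net moment of the loads = 2692 N·m clockwise.
The upward force F acts at the right end, arm 6.52 m, giving F × 6.52 counterclockwise.
Setting net torque to zero: F × 6.52 = 2692 → F = 2692 / 6.52 = 413 N.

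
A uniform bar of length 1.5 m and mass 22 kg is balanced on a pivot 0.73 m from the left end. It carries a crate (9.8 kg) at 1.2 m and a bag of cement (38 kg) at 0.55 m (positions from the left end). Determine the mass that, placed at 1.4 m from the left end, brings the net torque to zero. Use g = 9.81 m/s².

Taking torques about the pivot (at 0.73 m from the left end):
Beam weight: 22 × 9.81 = 215.8 N down at 0.75 m → arm 0.02 m, τ = 215.8 × 0.02 = 4.316 N·m clockwise.
Crate: 9.8 × 9.81 = 96.14 N down at 1.2 m → arm 0.47 m, τ = 96.14 × 0.47 = 45.19 N·m clockwise.
Bag of cement: 38 × 9.81 = 372.8 N down at 0.55 m → arm 0.18 m, τ = 372.8 × 0.18 = 67.1 N·m counterclockwise.
Net moment of known loads = 17.59 N·m counterclockwise.
An unknown mass m at 1.4 m has arm 0.67 m; its moment is m·g·0.67 clockwise.
Balancing moments: m × 9.81 × 0.67 = 17.59, giving m = 17.59 / (9.81 × 0.67) = 2.68 kg.

m ≈ 2.68 kg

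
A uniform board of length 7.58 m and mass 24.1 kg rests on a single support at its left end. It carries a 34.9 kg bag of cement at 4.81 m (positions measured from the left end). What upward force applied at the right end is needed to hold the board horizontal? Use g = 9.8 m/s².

Sum moments about the left end (the unknown pivot reaction has zero arm there).
Beam weight: 24.1 × 9.8 = 236.2 N down at 3.79 m → arm 3.79 m, τ = 236.2 × 3.79 = 895.2 N·m clockwise.
Bag of cement: 34.9 × 9.8 = 342 N down at 4.81 m → arm 4.81 m, τ = 342 × 4.81 = 1645 N·m clockwise.
Net moment of the loads = 2540 N·m clockwise.
The upward force F acts at the right end, arm 7.58 m, giving F × 7.58 counterclockwise.
Balancing moments: F × 7.58 = 2540, giving F = 2540 / 7.58 = 335 N.

F ≈ 335 N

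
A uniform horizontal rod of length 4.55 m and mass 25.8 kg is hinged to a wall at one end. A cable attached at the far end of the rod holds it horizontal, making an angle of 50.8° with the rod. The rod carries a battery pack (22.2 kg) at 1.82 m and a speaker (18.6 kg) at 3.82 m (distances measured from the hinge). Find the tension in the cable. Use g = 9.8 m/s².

T ≈ 473 N

Sum moments about the hinge (the unknown hinge reaction has zero arm there).
Beam weight: 25.8 × 9.8 = 252.8 N down at 2.275 m → arm 2.275 m, τ = 252.8 × 2.275 = 575.1 N·m clockwise.
Battery pack: 22.2 × 9.8 = 217.6 N down at 1.82 m → arm 1.82 m, τ = 217.6 × 1.82 = 396 N·m clockwise.
Speaker: 18.6 × 9.8 = 182.3 N down at 3.82 m → arm 3.82 m, τ = 182.3 × 3.82 = 696.4 N·m clockwise.
Total clockwise load moment = 1668 N·m.
The cable tension T acts at 4.55 m; only its component perpendicular to the rod, T sinθ, produces torque. sin 50.8° = 0.7749.
Setting net torque to zero: T × 4.55 × 0.7749 = 1668 → T = 1668 / 3.526 = 473 N.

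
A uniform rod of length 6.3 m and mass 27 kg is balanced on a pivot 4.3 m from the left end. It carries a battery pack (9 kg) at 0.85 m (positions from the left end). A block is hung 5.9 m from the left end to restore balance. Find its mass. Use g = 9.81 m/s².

Taking torques about the pivot (at 4.3 m from the left end):
Beam weight: 27 × 9.81 = 264.9 N down at 3.15 m → arm 1.15 m, τ = 264.9 × 1.15 = 304.6 N·m counterclockwise.
Battery pack: 9 × 9.81 = 88.29 N down at 0.85 m → arm 3.45 m, τ = 88.29 × 3.45 = 304.6 N·m counterclockwise.
Net moment of known loads = 609.2 N·m counterclockwise.
An unknown mass m at 5.9 m has arm 1.6 m; its moment is m·g·1.6 clockwise.
For rotational equilibrium, m × 9.81 × 1.6 = 609.2, so m = 609.2 / (9.81 × 1.6) = 38.8 kg.

m ≈ 38.8 kg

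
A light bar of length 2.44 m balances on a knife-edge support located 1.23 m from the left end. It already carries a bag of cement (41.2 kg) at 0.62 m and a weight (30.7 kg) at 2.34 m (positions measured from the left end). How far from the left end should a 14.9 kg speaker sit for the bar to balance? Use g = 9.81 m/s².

x ≈ 0.63 m from the left end

Choose the knife-edge support (at 1.23 m from the left end) as the axis so the support reaction has zero arm there.
Bag of cement: 41.2 × 9.81 = 404.2 N down at 0.62 m → arm 0.61 m, τ = 404.2 × 0.61 = 246.6 N·m counterclockwise.
Weight: 30.7 × 9.81 = 301.2 N down at 2.34 m → arm 1.11 m, τ = 301.2 × 1.11 = 334.3 N·m clockwise.
Net moment of existing loads = 87.7 N·m clockwise.
The speaker weighs 14.9 × 9.81 = 146.2 N and must supply an equal counterclockwise moment, so its lever arm about the knife-edge support is 87.7 / 146.2 = 0.6 m.
That puts it at 1.23 − 0.6 = 0.63 m from the left end.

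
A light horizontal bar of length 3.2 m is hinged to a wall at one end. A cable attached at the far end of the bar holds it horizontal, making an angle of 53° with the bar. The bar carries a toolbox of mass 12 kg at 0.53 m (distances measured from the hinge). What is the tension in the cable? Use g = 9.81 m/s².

T ≈ 24.4 N

Choose the hinge as the axis so the unknown hinge reaction has zero arm there.
Toolbox: 12 × 9.81 = 117.7 N down at 0.53 m → arm 0.53 m, τ = 117.7 × 0.53 = 62.38 N·m clockwise.
Total clockwise load moment = 62.38 N·m.
The cable tension T acts at 3.2 m; only its component perpendicular to the bar, T sinθ, produces torque. sin 53° = 0.7986.
For rotational equilibrium, T × 3.2 × 0.7986 = 62.38, so T = 62.38 / 2.556 = 24.4 N.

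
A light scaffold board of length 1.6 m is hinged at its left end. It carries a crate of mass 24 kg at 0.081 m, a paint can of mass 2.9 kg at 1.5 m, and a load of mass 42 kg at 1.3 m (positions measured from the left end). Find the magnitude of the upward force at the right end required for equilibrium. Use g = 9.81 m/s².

Choose the left end as the axis so the unknown pivot reaction has zero arm there.
Crate: 24 × 9.81 = 235.4 N down at 0.081 m → arm 0.081 m, τ = 235.4 × 0.081 = 19.07 N·m clockwise.
Paint can: 2.9 × 9.81 = 28.45 N down at 1.5 m → arm 1.5 m, τ = 28.45 × 1.5 = 42.67 N·m clockwise.
Load: 42 × 9.81 = 412 N down at 1.3 m → arm 1.3 m, τ = 412 × 1.3 = 535.6 N·m clockwise.
Net moment of the loads = 597.3 N·m clockwise.
The upward force F acts at the right end, arm 1.6 m, giving F × 1.6 counterclockwise.
Setting net torque to zero: F × 1.6 = 597.3 → F = 597.3 / 1.6 = 373 N.

F ≈ 373 N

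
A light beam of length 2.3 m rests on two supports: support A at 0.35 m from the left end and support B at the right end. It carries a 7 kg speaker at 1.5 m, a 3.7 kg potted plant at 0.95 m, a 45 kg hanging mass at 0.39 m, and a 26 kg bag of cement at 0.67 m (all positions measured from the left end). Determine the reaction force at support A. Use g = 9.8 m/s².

Take moments about support B.
Speaker: 7 × 9.8 = 68.6 N down at 1.5 m → arm 0.8 m, τ = 68.6 × 0.8 = 54.88 N·m counterclockwise.
Potted plant: 3.7 × 9.8 = 36.26 N down at 0.95 m → arm 1.35 m, τ = 36.26 × 1.35 = 48.95 N·m counterclockwise.
Hanging mass: 45 × 9.8 = 441 N down at 0.39 m → arm 1.91 m, τ = 441 × 1.91 = 842.3 N·m counterclockwise.
Bag of cement: 26 × 9.8 = 254.8 N down at 0.67 m → arm 1.63 m, τ = 254.8 × 1.63 = 415.3 N·m counterclockwise.
Net load moment about support B = 1361 N·m counterclockwise.
Reaction R at support A is upward at 0.35 m, arm 1.95 m → moment R × 1.95 clockwise.
Balancing moments: R × 1.95 = 1361, giving R = 698 N.

R_A ≈ 698 N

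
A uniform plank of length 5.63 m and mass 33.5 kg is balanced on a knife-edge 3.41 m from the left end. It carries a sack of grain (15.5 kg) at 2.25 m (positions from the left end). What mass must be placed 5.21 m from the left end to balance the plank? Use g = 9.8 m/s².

m ≈ 21.1 kg

Taking torques about the knife-edge (at 3.41 m from the left end):
Beam weight: 33.5 × 9.8 = 328.3 N down at 2.815 m → arm 0.595 m, τ = 328.3 × 0.595 = 195.3 N·m counterclockwise.
Sack of grain: 15.5 × 9.8 = 151.9 N down at 2.25 m → arm 1.16 m, τ = 151.9 × 1.16 = 176.2 N·m counterclockwise.
Net moment of known loads = 371.5 N·m counterclockwise.
An unknown mass m at 5.21 m has arm 1.8 m; its moment is m·g·1.8 clockwise.
Στ = 0 ⇒ m × 9.8 × 1.8 = 371.5 ⇒ m = 371.5 / (9.8 × 1.8) = 21.1 kg.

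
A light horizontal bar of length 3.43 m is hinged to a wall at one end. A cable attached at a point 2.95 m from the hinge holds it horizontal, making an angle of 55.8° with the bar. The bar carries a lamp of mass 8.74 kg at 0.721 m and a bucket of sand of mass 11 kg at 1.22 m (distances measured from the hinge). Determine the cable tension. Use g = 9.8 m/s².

T ≈ 79.2 N

About the hinge:
Lamp: 8.74 × 9.8 = 85.65 N down at 0.721 m → arm 0.721 m, τ = 85.65 × 0.721 = 61.75 N·m clockwise.
Bucket of sand: 11 × 9.8 = 107.8 N down at 1.22 m → arm 1.22 m, τ = 107.8 × 1.22 = 131.5 N·m clockwise.
Total clockwise load moment = 193.2 N·m.
The cable tension T acts at 2.95 m; only its component perpendicular to the bar, T sinθ, produces torque. sin 55.8° = 0.8271.
Balancing moments: T × 2.95 × 0.8271 = 193.2, giving T = 193.2 / 2.44 = 79.2 N.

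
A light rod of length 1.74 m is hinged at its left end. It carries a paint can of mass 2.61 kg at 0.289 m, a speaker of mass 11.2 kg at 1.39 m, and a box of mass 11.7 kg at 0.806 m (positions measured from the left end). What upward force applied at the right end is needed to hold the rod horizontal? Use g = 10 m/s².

Take moments about the left end.
Paint can: 2.61 × 10 = 26.1 N down at 0.289 m → arm 0.289 m, τ = 26.1 × 0.289 = 7.543 N·m clockwise.
Speaker: 11.2 × 10 = 112 N down at 1.39 m → arm 1.39 m, τ = 112 × 1.39 = 155.7 N·m clockwise.
Box: 11.7 × 10 = 117 N down at 0.806 m → arm 0.806 m, τ = 117 × 0.806 = 94.3 N·m clockwise.
Net moment of the loads = 257.5 N·m clockwise.
The upward force F acts at the right end, arm 1.74 m, giving F × 1.74 counterclockwise.
Setting net torque to zero: F × 1.74 = 257.5 → F = 257.5 / 1.74 = 148 N.

F ≈ 148 N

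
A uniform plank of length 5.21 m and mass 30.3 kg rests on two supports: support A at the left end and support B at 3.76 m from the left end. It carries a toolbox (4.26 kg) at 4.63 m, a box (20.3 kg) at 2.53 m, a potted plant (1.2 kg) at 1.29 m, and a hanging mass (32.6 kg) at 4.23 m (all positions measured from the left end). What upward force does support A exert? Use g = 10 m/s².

About support B:
Beam weight: 30.3 × 10 = 303 N down at 2.605 m → arm 1.155 m, τ = 303 × 1.155 = 350 N·m counterclockwise.
Toolbox: 4.26 × 10 = 42.6 N down at 4.63 m → arm 0.87 m, τ = 42.6 × 0.87 = 37.06 N·m clockwise.
Box: 20.3 × 10 = 203 N down at 2.53 m → arm 1.23 m, τ = 203 × 1.23 = 249.7 N·m counterclockwise.
Potted plant: 1.2 × 10 = 12 N down at 1.29 m → arm 2.47 m, τ = 12 × 2.47 = 29.64 N·m counterclockwise.
Hanging mass: 32.6 × 10 = 326 N down at 4.23 m → arm 0.47 m, τ = 326 × 0.47 = 153.2 N·m clockwise.
Net load moment about support B = 439.1 N·m counterclockwise.
Reaction R at support A is upward at 0 m, arm 3.76 m → moment R × 3.76 clockwise.
Balancing moments: R × 3.76 = 439.1, giving R = 117 N.

R_A ≈ 117 N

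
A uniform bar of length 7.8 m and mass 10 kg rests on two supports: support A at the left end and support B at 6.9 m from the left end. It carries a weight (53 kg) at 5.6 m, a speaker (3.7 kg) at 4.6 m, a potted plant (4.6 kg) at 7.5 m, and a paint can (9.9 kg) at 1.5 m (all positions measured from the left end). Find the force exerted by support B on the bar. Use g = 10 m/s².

R_B ≈ 583 N

Take moments about support A.
Beam weight: 10 × 10 = 100 N down at 3.9 m → arm 3.9 m, τ = 100 × 3.9 = 390 N·m clockwise.
Weight: 53 × 10 = 530 N down at 5.6 m → arm 5.6 m, τ = 530 × 5.6 = 2968 N·m clockwise.
Speaker: 3.7 × 10 = 37 N down at 4.6 m → arm 4.6 m, τ = 37 × 4.6 = 170.2 N·m clockwise.
Potted plant: 4.6 × 10 = 46 N down at 7.5 m → arm 7.5 m, τ = 46 × 7.5 = 345 N·m clockwise.
Paint can: 9.9 × 10 = 99 N down at 1.5 m → arm 1.5 m, τ = 99 × 1.5 = 148.5 N·m clockwise.
Net load moment about support A = 4022 N·m clockwise.
Reaction R at support B is upward at 6.9 m, arm 6.9 m → moment R × 6.9 counterclockwise.
Balancing moments: R × 6.9 = 4022, giving R = 583 N.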